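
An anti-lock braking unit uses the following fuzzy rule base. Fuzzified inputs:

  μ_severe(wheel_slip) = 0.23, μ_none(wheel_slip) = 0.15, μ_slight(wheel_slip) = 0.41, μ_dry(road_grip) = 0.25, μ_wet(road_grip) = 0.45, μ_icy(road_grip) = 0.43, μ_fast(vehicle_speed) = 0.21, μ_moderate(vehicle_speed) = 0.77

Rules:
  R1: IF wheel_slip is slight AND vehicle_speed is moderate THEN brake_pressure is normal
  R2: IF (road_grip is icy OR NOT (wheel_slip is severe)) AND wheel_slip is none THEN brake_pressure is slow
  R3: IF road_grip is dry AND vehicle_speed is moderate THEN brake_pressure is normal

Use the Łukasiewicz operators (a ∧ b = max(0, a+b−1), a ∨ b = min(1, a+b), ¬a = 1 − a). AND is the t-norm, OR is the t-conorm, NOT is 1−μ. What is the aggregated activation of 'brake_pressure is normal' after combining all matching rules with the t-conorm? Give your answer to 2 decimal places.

0.20

R1: slight=0.41, moderate=0.77; AND[max(0, a+b−1)] → w = 0.18
R2: (icy=0.43 OR ¬severe=1−0.23=0.77) = 1.00; AND[max(0, a+b−1)] with none=0.15 → w = 0.15
R3: dry=0.25, moderate=0.77; AND[max(0, a+b−1)] → w = 0.02
Rules with consequent 'normal': {R1, R3} → strengths 0.18, 0.02
Aggregate via t-conorm [min(1, a+b)]: 0.20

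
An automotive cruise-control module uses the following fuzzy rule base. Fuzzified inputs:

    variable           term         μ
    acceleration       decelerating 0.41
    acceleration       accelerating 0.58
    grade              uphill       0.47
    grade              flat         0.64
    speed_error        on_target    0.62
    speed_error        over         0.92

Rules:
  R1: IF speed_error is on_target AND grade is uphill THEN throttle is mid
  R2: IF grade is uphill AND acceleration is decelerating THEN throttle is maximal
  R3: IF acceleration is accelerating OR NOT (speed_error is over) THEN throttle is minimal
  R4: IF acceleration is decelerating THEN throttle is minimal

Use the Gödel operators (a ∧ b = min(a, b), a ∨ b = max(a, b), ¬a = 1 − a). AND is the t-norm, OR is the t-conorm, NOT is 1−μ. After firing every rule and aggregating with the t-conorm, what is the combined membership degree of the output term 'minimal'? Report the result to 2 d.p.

R1: on_target=0.62, uphill=0.47; AND[min(a, b)] → w = 0.47
R2: uphill=0.47, decelerating=0.41; AND[min(a, b)] → w = 0.41
R3: accelerating=0.58, ¬over=1−0.92=0.08; OR[max(a, b)] → w = 0.58
R4: decelerating=0.41 → w = 0.41
Rules with consequent 'minimal': {R3, R4} → strengths 0.58, 0.41
Aggregate via t-conorm [max(a, b)]: 0.58

0.58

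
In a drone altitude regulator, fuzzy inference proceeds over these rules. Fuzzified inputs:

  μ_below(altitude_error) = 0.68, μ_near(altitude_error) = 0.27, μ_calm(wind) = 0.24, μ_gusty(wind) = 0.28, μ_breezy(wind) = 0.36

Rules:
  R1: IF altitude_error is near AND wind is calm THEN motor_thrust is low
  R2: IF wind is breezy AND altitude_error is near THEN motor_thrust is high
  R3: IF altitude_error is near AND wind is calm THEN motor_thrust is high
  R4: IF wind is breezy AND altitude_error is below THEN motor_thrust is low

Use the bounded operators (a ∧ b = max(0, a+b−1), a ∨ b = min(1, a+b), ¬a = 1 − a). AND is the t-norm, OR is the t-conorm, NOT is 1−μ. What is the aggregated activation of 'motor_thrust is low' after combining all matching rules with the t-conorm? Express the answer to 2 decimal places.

0.04

R1: near=0.27, calm=0.24; AND[max(0, a+b−1)] → w = 0.00
R2: breezy=0.36, near=0.27; AND[max(0, a+b−1)] → w = 0.00
R3: near=0.27, calm=0.24; AND[max(0, a+b−1)] → w = 0.00
R4: breezy=0.36, below=0.68; AND[max(0, a+b−1)] → w = 0.04
Rules with consequent 'low': {R1, R4} → strengths 0.00, 0.04
Aggregate via t-conorm [min(1, a+b)]: 0.04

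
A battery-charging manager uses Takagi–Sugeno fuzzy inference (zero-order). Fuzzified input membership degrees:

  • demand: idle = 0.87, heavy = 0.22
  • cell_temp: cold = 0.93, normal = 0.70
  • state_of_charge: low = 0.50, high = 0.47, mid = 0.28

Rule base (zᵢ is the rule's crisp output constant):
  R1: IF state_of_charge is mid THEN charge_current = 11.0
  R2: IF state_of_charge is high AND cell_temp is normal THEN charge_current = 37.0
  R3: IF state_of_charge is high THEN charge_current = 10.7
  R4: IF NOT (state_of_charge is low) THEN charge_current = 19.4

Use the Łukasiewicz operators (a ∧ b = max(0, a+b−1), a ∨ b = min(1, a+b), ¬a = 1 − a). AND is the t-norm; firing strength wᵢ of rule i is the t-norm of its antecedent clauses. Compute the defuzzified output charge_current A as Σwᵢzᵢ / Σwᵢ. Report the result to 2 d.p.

16.97

R1 (z=11.0): mid=0.28 → w = 0.28
R2 (z=37.0): high=0.47, normal=0.70; AND[max(0, a+b−1)] → w = 0.17
R3 (z=10.7): high=0.47 → w = 0.47
R4 (z=19.4): ¬low=1−0.50=0.50 → w = 0.50
Weighted average = (0.28·11.0 + 0.17·37.0 + 0.47·10.7 + 0.50·19.4) / (0.28 + 0.17 + 0.47 + 0.50)
  = 24.0990 / 1.4200 = 16.97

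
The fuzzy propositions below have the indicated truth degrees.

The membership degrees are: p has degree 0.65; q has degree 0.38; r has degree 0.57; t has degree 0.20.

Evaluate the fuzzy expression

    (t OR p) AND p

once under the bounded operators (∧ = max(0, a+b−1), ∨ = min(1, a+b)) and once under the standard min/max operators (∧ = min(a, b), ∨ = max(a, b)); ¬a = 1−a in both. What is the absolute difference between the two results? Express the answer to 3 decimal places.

0.150

Under bounded:
  t OR p = min(1, a+b) on (0.20, 0.65) = 0.85
  (t OR p) AND p = max(0, a+b−1) on (0.85, 0.65) = 0.50
  → value = 0.5000
Under standard min/max:
  t OR p = max(a, b) on (0.20, 0.65) = 0.65
  (t OR p) AND p = min(a, b) on (0.65, 0.65) = 0.65
  → value = 0.6500
|0.5000 − 0.6500| = 0.150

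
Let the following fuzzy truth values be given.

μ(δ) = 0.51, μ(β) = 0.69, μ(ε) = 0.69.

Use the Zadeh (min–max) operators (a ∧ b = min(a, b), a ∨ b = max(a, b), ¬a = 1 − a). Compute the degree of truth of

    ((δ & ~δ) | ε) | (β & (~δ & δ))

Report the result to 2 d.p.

0.69

~δ = 1 − 0.51 = 0.49
δ & ~δ = min(a, b) on (0.51, 0.49) = 0.49
(δ & ~δ) | ε = max(a, b) on (0.49, 0.69) = 0.69
~δ = 1 − 0.51 = 0.49
~δ & δ = min(a, b) on (0.49, 0.51) = 0.49
β & (~δ & δ) = min(a, b) on (0.69, 0.49) = 0.49
((δ & ~δ) | ε) | (β & (~δ & δ)) = max(a, b) on (0.69, 0.49) = 0.69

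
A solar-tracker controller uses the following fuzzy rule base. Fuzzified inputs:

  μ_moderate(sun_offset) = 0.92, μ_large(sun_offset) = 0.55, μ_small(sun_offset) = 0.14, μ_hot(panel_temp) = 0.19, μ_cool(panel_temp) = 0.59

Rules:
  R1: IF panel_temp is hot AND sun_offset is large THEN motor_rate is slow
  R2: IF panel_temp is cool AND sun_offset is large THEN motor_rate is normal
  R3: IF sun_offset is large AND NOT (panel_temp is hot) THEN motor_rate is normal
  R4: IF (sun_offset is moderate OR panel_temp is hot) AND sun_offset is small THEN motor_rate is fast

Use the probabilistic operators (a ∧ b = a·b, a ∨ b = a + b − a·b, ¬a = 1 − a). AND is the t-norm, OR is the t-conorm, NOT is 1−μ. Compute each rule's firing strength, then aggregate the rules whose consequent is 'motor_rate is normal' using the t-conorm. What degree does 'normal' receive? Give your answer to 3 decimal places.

R1: hot=0.19, large=0.55; AND[a·b] → w = 0.1045
R2: cool=0.59, large=0.55; AND[a·b] → w = 0.3245
R3: large=0.55, ¬hot=1−0.19=0.81; AND[a·b] → w = 0.4455
R4: (moderate=0.92 OR hot=0.19) = 0.9352; AND[a·b] with small=0.14 → w = 0.1309
Rules with consequent 'normal': {R2, R3} → strengths 0.3245, 0.4455
Aggregate via t-conorm [a + b − a·b]: 0.6254

0.625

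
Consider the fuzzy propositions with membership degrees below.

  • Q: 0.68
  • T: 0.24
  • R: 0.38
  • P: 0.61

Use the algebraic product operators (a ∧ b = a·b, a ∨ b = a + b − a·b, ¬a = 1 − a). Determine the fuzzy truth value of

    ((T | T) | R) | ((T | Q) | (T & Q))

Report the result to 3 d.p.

0.927

T | T = a + b − a·b on (0.2400, 0.2400) = 0.4224
(T | T) | R = a + b − a·b on (0.4224, 0.3800) = 0.6419
T | Q = a + b − a·b on (0.2400, 0.6800) = 0.7568
T & Q = a·b on (0.2400, 0.6800) = 0.1632
(T | Q) | (T & Q) = a + b − a·b on (0.7568, 0.1632) = 0.7965
((T | T) | R) | ((T | Q) | (T & Q)) = a + b − a·b on (0.6419, 0.7965) = 0.9271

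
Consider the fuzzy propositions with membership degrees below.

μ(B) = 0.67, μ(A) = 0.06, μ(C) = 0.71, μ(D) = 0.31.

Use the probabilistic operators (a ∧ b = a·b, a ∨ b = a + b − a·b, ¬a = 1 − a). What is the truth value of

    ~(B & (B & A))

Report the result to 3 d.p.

B & A = a·b on (0.6700, 0.0600) = 0.0402
B & (B & A) = a·b on (0.6700, 0.0402) = 0.0269
~(B & (B & A)) = 1 − 0.0269 = 0.9731

0.973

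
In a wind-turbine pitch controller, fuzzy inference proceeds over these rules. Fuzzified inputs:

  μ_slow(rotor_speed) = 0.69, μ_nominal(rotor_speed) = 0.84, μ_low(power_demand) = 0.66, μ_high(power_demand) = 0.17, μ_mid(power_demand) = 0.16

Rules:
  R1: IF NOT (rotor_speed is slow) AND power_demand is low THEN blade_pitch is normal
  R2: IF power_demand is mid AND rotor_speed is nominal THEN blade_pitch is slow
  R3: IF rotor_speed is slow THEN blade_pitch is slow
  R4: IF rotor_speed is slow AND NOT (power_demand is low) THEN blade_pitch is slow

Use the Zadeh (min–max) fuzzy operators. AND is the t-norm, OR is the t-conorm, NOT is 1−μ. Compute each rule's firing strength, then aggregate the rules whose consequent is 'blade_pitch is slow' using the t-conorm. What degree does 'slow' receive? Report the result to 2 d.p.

R1: ¬slow=1−0.69=0.31, low=0.66; AND[min(a, b)] → w = 0.31
R2: mid=0.16, nominal=0.84; AND[min(a, b)] → w = 0.16
R3: slow=0.69 → w = 0.69
R4: slow=0.69, ¬low=1−0.66=0.34; AND[min(a, b)] → w = 0.34
Rules with consequent 'slow': {R2, R3, R4} → strengths 0.16, 0.69, 0.34
Aggregate via t-conorm [max(a, b)]: 0.69

0.69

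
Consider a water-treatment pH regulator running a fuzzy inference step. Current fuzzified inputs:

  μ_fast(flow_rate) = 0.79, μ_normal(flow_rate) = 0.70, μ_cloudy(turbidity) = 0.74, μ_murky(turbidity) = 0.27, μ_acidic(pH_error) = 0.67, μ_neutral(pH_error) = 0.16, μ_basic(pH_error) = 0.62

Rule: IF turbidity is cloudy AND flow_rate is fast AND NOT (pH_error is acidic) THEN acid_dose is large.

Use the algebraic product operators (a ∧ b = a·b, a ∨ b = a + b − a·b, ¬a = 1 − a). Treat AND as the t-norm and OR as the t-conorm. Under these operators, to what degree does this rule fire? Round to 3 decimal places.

firing strength: cloudy=0.74, fast=0.79, ¬acidic=1−0.67=0.33; AND[a·b] → w = 0.1929

0.193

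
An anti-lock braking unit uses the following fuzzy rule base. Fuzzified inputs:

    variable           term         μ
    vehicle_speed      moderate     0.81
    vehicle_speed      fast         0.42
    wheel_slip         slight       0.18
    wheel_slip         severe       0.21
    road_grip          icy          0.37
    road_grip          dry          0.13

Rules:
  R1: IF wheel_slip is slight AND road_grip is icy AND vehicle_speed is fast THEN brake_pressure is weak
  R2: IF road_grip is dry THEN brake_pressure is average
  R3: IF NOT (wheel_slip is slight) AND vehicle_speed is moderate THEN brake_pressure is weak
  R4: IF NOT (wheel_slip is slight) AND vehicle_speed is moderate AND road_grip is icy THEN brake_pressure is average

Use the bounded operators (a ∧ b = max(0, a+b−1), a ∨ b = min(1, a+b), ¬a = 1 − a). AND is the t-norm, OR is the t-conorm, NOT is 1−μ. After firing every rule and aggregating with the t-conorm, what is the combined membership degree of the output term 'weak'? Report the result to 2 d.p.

0.63

R1: slight=0.18, icy=0.37, fast=0.42; AND[max(0, a+b−1)] → w = 0.00
R2: dry=0.13 → w = 0.13
R3: ¬slight=1−0.18=0.82, moderate=0.81; AND[max(0, a+b−1)] → w = 0.63
R4: ¬slight=1−0.18=0.82, moderate=0.81, icy=0.37; AND[max(0, a+b−1)] → w = 0.00
Rules with consequent 'weak': {R1, R3} → strengths 0.00, 0.63
Aggregate via t-conorm [min(1, a+b)]: 0.63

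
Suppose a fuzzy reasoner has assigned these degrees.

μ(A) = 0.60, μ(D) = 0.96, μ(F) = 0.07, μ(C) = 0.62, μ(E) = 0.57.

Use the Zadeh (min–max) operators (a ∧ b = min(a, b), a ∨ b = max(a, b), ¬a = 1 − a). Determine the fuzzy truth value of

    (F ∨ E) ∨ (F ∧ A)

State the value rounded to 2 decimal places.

F ∨ E = max(a, b) on (0.07, 0.57) = 0.57
F ∧ A = min(a, b) on (0.07, 0.60) = 0.07
(F ∨ E) ∨ (F ∧ A) = max(a, b) on (0.57, 0.07) = 0.57

0.57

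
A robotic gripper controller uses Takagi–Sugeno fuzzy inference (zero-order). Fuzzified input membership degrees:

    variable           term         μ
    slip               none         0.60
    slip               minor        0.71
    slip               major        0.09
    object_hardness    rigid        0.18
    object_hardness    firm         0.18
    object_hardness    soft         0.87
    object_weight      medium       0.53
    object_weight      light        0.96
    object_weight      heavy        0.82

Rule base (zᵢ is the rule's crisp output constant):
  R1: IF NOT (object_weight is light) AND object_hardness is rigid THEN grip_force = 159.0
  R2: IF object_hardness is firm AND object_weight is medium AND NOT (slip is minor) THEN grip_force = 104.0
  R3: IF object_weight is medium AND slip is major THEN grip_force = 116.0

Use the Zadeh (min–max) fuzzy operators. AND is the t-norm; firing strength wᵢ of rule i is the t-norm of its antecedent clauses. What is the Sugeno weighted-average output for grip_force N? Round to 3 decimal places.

R1 (z=159.0): ¬light=1−0.96=0.04, rigid=0.18; AND[min(a, b)] → w = 0.04
R2 (z=104.0): firm=0.18, medium=0.53, ¬minor=1−0.71=0.29; AND[min(a, b)] → w = 0.18
R3 (z=116.0): medium=0.53, major=0.09; AND[min(a, b)] → w = 0.09
Weighted average = (0.04·159.0 + 0.18·104.0 + 0.09·116.0) / (0.04 + 0.18 + 0.09)
  = 35.5200 / 0.3100 = 114.581

114.581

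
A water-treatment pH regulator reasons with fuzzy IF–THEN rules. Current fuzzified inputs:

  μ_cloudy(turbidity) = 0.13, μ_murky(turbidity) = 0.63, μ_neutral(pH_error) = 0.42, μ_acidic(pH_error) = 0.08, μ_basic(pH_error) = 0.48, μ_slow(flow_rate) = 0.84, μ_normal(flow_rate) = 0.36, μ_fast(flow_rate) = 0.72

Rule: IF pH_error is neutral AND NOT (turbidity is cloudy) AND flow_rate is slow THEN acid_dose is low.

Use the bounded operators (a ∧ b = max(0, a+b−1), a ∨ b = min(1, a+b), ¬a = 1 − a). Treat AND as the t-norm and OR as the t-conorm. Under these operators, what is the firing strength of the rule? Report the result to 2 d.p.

0.13

firing strength: neutral=0.42, ¬cloudy=1−0.13=0.87, slow=0.84; AND[max(0, a+b−1)] → w = 0.13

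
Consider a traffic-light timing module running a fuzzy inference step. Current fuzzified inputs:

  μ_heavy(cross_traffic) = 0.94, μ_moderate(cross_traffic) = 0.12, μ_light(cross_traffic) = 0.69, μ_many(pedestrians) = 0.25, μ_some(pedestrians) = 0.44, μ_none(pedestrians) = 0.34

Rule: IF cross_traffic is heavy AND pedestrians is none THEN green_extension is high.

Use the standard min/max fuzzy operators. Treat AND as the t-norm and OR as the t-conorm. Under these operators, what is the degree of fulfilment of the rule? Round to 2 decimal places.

0.34

firing strength: heavy=0.94, none=0.34; AND[min(a, b)] → w = 0.34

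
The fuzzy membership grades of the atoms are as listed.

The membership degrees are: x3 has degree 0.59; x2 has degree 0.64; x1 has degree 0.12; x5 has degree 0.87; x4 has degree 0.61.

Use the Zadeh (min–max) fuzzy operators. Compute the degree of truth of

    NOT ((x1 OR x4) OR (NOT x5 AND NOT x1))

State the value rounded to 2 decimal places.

0.39

x1 OR x4 = max(a, b) on (0.12, 0.61) = 0.61
NOT x5 = 1 − 0.87 = 0.13
NOT x1 = 1 − 0.12 = 0.88
NOT x5 AND NOT x1 = min(a, b) on (0.13, 0.88) = 0.13
(x1 OR x4) OR (NOT x5 AND NOT x1) = max(a, b) on (0.61, 0.13) = 0.61
NOT ((x1 OR x4) OR (NOT x5 AND NOT x1)) = 1 − 0.61 = 0.39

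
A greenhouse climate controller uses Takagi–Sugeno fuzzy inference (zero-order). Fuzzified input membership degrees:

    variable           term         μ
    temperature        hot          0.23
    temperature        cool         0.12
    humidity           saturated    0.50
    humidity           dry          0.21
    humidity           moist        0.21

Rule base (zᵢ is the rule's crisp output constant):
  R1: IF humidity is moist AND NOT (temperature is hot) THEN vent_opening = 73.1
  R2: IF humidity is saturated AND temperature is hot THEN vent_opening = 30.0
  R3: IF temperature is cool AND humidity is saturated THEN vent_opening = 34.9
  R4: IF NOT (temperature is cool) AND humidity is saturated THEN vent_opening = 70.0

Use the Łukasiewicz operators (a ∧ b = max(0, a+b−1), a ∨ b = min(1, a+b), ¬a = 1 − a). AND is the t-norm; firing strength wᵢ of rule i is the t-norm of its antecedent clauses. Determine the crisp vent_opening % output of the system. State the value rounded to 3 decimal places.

R1 (z=73.1): moist=0.21, ¬hot=1−0.23=0.77; AND[max(0, a+b−1)] → w = 0.00
R2 (z=30.0): saturated=0.50, hot=0.23; AND[max(0, a+b−1)] → w = 0.00
R3 (z=34.9): cool=0.12, saturated=0.50; AND[max(0, a+b−1)] → w = 0.00
R4 (z=70.0): ¬cool=1−0.12=0.88, saturated=0.50; AND[max(0, a+b−1)] → w = 0.38
Weighted average = (0.00·73.1 + 0.00·30.0 + 0.00·34.9 + 0.38·70.0) / (0.00 + 0.00 + 0.00 + 0.38)
  = 26.6000 / 0.3800 = 70.000

70.000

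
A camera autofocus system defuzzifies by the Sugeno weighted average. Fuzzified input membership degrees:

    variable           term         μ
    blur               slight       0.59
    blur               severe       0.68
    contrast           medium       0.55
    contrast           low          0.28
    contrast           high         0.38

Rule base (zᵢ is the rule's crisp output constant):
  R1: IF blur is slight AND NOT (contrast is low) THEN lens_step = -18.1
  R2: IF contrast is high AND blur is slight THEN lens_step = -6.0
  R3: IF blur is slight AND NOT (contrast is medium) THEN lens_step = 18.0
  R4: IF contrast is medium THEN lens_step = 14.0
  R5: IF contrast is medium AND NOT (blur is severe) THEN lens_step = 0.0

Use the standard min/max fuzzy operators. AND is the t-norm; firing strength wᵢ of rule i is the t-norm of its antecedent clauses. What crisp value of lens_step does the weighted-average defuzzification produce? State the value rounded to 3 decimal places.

R1 (z=-18.1): slight=0.59, ¬low=1−0.28=0.72; AND[min(a, b)] → w = 0.59
R2 (z=-6.0): high=0.38, slight=0.59; AND[min(a, b)] → w = 0.38
R3 (z=18.0): slight=0.59, ¬medium=1−0.55=0.45; AND[min(a, b)] → w = 0.45
R4 (z=14.0): medium=0.55 → w = 0.55
R5 (z=0.0): medium=0.55, ¬severe=1−0.68=0.32; AND[min(a, b)] → w = 0.32
Weighted average = (0.59·-18.1 + 0.38·-6.0 + 0.45·18.0 + 0.55·14.0 + 0.32·0.0) / (0.59 + 0.38 + 0.45 + 0.55 + 0.32)
  = 2.8410 / 2.2900 = 1.241

1.241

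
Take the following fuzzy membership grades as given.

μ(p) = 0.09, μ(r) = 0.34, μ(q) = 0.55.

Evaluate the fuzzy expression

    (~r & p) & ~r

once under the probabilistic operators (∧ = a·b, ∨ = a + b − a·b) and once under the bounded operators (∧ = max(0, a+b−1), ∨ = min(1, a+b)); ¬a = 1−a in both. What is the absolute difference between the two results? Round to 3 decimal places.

Under probabilistic:
  ~r = 1 − 0.3400 = 0.6600
  ~r & p = a·b on (0.6600, 0.0900) = 0.0594
  ~r = 1 − 0.3400 = 0.6600
  (~r & p) & ~r = a·b on (0.0594, 0.6600) = 0.0392
  → value = 0.0392
Under bounded:
  ~r = 1 − 0.34 = 0.66
  ~r & p = max(0, a+b−1) on (0.66, 0.09) = 0.00
  ~r = 1 − 0.34 = 0.66
  (~r & p) & ~r = max(0, a+b−1) on (0.00, 0.66) = 0.00
  → value = 0.0000
|0.0392 − 0.0000| = 0.039

0.039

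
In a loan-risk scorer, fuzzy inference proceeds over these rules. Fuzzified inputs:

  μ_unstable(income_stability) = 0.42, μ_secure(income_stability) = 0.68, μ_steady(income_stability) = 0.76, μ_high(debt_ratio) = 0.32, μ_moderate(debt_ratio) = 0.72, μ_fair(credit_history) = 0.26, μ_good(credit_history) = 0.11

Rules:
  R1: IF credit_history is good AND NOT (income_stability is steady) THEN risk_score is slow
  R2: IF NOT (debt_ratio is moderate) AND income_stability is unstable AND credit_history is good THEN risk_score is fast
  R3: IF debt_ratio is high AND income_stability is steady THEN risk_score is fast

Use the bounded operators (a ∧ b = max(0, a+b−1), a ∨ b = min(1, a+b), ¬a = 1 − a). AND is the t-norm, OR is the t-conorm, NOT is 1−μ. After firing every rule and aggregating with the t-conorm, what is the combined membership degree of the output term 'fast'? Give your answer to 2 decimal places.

0.08

R1: good=0.11, ¬steady=1−0.76=0.24; AND[max(0, a+b−1)] → w = 0.00
R2: ¬moderate=1−0.72=0.28, unstable=0.42, good=0.11; AND[max(0, a+b−1)] → w = 0.00
R3: high=0.32, steady=0.76; AND[max(0, a+b−1)] → w = 0.08
Rules with consequent 'fast': {R2, R3} → strengths 0.00, 0.08
Aggregate via t-conorm [min(1, a+b)]: 0.08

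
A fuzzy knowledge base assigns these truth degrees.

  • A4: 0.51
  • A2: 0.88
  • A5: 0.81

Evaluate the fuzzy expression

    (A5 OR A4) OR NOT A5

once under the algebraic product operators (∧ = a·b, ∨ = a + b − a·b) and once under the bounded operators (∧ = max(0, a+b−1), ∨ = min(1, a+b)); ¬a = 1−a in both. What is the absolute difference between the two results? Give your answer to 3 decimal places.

Under algebraic product:
  A5 OR A4 = a + b − a·b on (0.8100, 0.5100) = 0.9069
  NOT A5 = 1 − 0.8100 = 0.1900
  (A5 OR A4) OR NOT A5 = a + b − a·b on (0.9069, 0.1900) = 0.9246
  → value = 0.9246
Under bounded:
  A5 OR A4 = min(1, a+b) on (0.81, 0.51) = 1.00
  NOT A5 = 1 − 0.81 = 0.19
  (A5 OR A4) OR NOT A5 = min(1, a+b) on (1.00, 0.19) = 1.00
  → value = 1.0000
|0.9246 − 1.0000| = 0.075

0.075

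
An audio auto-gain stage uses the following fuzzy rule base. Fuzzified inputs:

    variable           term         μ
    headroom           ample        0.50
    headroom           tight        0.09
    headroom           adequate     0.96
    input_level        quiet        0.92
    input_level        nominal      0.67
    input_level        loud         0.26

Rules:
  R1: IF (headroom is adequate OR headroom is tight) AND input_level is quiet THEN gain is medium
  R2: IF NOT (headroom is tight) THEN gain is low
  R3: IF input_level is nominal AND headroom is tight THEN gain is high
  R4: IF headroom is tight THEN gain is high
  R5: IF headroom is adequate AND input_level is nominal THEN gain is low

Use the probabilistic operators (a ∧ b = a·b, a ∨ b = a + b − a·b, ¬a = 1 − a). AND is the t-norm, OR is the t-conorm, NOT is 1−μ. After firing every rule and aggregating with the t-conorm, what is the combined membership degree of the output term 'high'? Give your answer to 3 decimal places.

0.145

R1: (adequate=0.96 OR tight=0.09) = 0.9636; AND[a·b] with quiet=0.92 → w = 0.8865
R2: ¬tight=1−0.09=0.91 → w = 0.9100
R3: nominal=0.67, tight=0.09; AND[a·b] → w = 0.0603
R4: tight=0.09 → w = 0.0900
R5: adequate=0.96, nominal=0.67; AND[a·b] → w = 0.6432
Rules with consequent 'high': {R3, R4} → strengths 0.0603, 0.0900
Aggregate via t-conorm [a + b − a·b]: 0.1449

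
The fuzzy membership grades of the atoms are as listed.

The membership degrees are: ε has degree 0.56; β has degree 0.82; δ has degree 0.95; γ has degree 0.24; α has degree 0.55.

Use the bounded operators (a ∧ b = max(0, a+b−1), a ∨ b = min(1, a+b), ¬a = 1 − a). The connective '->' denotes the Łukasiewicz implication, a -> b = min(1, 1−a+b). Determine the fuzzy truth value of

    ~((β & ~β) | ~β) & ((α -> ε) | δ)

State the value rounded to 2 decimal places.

0.82

~β = 1 − 0.82 = 0.18
β & ~β = max(0, a+b−1) on (0.82, 0.18) = 0.00
~β = 1 − 0.82 = 0.18
(β & ~β) | ~β = min(1, a+b) on (0.00, 0.18) = 0.18
~((β & ~β) | ~β) = 1 − 0.18 = 0.82
α -> ε  [Łukasiewicz: min(1, 1−a+b)] with a=0.55, b=0.56 → 1.00
(α -> ε) | δ = min(1, a+b) on (1.00, 0.95) = 1.00
~((β & ~β) | ~β) & ((α -> ε) | δ) = max(0, a+b−1) on (0.82, 1.00) = 0.82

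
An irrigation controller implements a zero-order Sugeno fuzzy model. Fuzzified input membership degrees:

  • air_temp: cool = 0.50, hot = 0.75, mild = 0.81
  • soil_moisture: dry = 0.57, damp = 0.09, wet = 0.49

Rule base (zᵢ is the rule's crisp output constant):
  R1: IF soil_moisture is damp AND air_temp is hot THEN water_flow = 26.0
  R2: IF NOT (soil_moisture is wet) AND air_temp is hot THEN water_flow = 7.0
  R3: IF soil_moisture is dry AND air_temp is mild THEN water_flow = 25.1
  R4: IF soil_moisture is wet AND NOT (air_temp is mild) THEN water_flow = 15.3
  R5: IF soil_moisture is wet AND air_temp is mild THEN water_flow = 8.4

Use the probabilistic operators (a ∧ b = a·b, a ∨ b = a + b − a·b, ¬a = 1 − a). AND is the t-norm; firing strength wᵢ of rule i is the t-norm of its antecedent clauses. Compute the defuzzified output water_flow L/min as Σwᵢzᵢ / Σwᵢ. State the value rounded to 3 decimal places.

14.825

R1 (z=26.0): damp=0.09, hot=0.75; AND[a·b] → w = 0.0675
R2 (z=7.0): ¬wet=1−0.49=0.51, hot=0.75; AND[a·b] → w = 0.3825
R3 (z=25.1): dry=0.57, mild=0.81; AND[a·b] → w = 0.4617
R4 (z=15.3): wet=0.49, ¬mild=1−0.81=0.19; AND[a·b] → w = 0.0931
R5 (z=8.4): wet=0.49, mild=0.81; AND[a·b] → w = 0.3969
Weighted average = (0.0675·26.0 + 0.3825·7.0 + 0.4617·25.1 + 0.0931·15.3 + 0.3969·8.4) / (0.0675 + 0.3825 + 0.4617 + 0.0931 + 0.3969)
  = 20.7796 / 1.4017 = 14.825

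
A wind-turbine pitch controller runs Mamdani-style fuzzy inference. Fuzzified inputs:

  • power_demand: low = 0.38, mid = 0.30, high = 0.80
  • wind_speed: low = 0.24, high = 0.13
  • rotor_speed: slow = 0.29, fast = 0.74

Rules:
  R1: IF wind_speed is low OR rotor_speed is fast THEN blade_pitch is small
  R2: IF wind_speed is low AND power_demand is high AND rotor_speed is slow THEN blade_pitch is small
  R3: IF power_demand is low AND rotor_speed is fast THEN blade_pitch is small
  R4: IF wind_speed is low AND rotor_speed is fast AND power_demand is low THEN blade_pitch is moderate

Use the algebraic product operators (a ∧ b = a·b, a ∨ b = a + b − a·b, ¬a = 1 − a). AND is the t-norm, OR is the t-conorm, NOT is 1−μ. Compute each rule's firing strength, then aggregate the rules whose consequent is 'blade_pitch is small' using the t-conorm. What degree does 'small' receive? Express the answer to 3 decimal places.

0.866

R1: low=0.24, fast=0.74; OR[a + b − a·b] → w = 0.8024
R2: low=0.24, high=0.80, slow=0.29; AND[a·b] → w = 0.0557
R3: low=0.38, fast=0.74; AND[a·b] → w = 0.2812
R4: low=0.24, fast=0.74, low=0.38; AND[a·b] → w = 0.0675
Rules with consequent 'small': {R1, R2, R3} → strengths 0.8024, 0.0557, 0.2812
Aggregate via t-conorm [a + b − a·b]: 0.8659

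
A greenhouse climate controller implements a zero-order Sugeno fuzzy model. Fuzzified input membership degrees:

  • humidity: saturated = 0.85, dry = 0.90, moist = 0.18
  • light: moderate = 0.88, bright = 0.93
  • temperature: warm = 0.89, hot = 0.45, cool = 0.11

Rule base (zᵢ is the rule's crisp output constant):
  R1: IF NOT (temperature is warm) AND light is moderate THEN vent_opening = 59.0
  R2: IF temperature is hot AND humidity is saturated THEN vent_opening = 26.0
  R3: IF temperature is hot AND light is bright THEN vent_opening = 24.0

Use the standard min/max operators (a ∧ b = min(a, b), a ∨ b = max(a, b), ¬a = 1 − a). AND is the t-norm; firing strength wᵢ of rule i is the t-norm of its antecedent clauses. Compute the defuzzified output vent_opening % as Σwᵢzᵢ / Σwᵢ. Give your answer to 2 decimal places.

28.70

R1 (z=59.0): ¬warm=1−0.89=0.11, moderate=0.88; AND[min(a, b)] → w = 0.11
R2 (z=26.0): hot=0.45, saturated=0.85; AND[min(a, b)] → w = 0.45
R3 (z=24.0): hot=0.45, bright=0.93; AND[min(a, b)] → w = 0.45
Weighted average = (0.11·59.0 + 0.45·26.0 + 0.45·24.0) / (0.11 + 0.45 + 0.45)
  = 28.9900 / 1.0100 = 28.70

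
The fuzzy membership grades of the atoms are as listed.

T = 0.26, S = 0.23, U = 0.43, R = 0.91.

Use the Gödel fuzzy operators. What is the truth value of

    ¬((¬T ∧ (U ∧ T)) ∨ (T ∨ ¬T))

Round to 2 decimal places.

¬T = 1 − 0.26 = 0.74
U ∧ T = min(a, b) on (0.43, 0.26) = 0.26
¬T ∧ (U ∧ T) = min(a, b) on (0.74, 0.26) = 0.26
¬T = 1 − 0.26 = 0.74
T ∨ ¬T = max(a, b) on (0.26, 0.74) = 0.74
(¬T ∧ (U ∧ T)) ∨ (T ∨ ¬T) = max(a, b) on (0.26, 0.74) = 0.74
¬((¬T ∧ (U ∧ T)) ∨ (T ∨ ¬T)) = 1 − 0.74 = 0.26

0.26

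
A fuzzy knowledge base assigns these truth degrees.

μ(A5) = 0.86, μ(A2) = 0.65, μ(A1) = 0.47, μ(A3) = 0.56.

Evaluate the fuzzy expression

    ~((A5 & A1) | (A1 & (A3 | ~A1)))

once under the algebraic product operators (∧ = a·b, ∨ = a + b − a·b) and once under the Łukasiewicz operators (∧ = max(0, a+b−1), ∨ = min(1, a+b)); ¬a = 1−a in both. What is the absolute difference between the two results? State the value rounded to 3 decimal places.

Under algebraic product:
  A5 & A1 = a·b on (0.8600, 0.4700) = 0.4042
  ~A1 = 1 − 0.4700 = 0.5300
  A3 | ~A1 = a + b − a·b on (0.5600, 0.5300) = 0.7932
  A1 & (A3 | ~A1) = a·b on (0.4700, 0.7932) = 0.3728
  (A5 & A1) | (A1 & (A3 | ~A1)) = a + b − a·b on (0.4042, 0.3728) = 0.6263
  ~((A5 & A1) | (A1 & (A3 | ~A1))) = 1 − 0.6263 = 0.3737
  → value = 0.3737
Under Łukasiewicz:
  A5 & A1 = max(0, a+b−1) on (0.86, 0.47) = 0.33
  ~A1 = 1 − 0.47 = 0.53
  A3 | ~A1 = min(1, a+b) on (0.56, 0.53) = 1.00
  A1 & (A3 | ~A1) = max(0, a+b−1) on (0.47, 1.00) = 0.47
  (A5 & A1) | (A1 & (A3 | ~A1)) = min(1, a+b) on (0.33, 0.47) = 0.80
  ~((A5 & A1) | (A1 & (A3 | ~A1))) = 1 − 0.80 = 0.20
  → value = 0.2000
|0.3737 − 0.2000| = 0.174

0.174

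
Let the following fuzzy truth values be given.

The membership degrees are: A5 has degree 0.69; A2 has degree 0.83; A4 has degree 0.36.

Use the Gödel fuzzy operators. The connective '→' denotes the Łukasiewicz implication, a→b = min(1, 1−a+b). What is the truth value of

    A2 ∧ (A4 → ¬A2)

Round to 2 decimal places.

¬A2 = 1 − 0.83 = 0.17
A4 → ¬A2  [Łukasiewicz: min(1, 1−a+b)] with a=0.36, b=0.17 → 0.81
A2 ∧ (A4 → ¬A2) = min(a, b) on (0.83, 0.81) = 0.81

0.81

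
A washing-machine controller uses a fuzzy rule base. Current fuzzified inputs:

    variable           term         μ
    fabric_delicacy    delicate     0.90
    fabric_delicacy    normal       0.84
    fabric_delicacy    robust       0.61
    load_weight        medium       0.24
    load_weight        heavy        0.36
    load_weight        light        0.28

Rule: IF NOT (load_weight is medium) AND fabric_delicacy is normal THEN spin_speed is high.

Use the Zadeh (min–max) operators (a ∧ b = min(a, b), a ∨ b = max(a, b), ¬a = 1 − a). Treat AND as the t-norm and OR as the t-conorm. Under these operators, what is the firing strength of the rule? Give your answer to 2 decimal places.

firing strength: ¬medium=1−0.24=0.76, normal=0.84; AND[min(a, b)] → w = 0.76

0.76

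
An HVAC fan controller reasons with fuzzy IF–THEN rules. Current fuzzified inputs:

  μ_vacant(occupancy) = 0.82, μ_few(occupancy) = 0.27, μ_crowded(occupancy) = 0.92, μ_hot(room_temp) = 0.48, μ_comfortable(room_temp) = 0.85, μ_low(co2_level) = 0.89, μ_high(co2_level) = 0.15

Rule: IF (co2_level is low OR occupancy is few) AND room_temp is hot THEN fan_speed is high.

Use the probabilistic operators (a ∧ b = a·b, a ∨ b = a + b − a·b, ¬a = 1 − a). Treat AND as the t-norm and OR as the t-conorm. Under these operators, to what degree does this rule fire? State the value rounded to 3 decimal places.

firing strength: (low=0.89 OR few=0.27) = 0.9197; AND[a·b] with hot=0.48 → w = 0.4415

0.441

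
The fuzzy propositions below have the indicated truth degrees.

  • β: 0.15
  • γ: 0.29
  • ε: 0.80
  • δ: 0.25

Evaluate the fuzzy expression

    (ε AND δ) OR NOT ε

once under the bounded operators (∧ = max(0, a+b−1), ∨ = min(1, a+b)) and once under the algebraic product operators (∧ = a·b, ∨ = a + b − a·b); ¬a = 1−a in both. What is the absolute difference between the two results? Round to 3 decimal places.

0.110

Under bounded:
  ε AND δ = max(0, a+b−1) on (0.80, 0.25) = 0.05
  NOT ε = 1 − 0.80 = 0.20
  (ε AND δ) OR NOT ε = min(1, a+b) on (0.05, 0.20) = 0.25
  → value = 0.2500
Under algebraic product:
  ε AND δ = a·b on (0.8000, 0.2500) = 0.2000
  NOT ε = 1 − 0.8000 = 0.2000
  (ε AND δ) OR NOT ε = a + b − a·b on (0.2000, 0.2000) = 0.3600
  → value = 0.3600
|0.2500 − 0.3600| = 0.110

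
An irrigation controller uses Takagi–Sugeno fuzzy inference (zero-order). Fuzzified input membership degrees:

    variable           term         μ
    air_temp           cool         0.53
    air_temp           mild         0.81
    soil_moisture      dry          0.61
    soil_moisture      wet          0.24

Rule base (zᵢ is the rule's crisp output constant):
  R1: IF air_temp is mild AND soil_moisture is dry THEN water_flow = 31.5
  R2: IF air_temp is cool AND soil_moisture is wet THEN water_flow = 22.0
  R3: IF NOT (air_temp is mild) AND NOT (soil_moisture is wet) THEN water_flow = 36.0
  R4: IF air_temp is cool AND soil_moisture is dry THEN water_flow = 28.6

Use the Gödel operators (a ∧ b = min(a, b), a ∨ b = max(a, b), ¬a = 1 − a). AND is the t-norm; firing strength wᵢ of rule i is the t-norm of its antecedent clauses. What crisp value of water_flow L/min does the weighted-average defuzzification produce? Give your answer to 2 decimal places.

29.61

R1 (z=31.5): mild=0.81, dry=0.61; AND[min(a, b)] → w = 0.61
R2 (z=22.0): cool=0.53, wet=0.24; AND[min(a, b)] → w = 0.24
R3 (z=36.0): ¬mild=1−0.81=0.19, ¬wet=1−0.24=0.76; AND[min(a, b)] → w = 0.19
R4 (z=28.6): cool=0.53, dry=0.61; AND[min(a, b)] → w = 0.53
Weighted average = (0.61·31.5 + 0.24·22.0 + 0.19·36.0 + 0.53·28.6) / (0.61 + 0.24 + 0.19 + 0.53)
  = 46.4930 / 1.5700 = 29.61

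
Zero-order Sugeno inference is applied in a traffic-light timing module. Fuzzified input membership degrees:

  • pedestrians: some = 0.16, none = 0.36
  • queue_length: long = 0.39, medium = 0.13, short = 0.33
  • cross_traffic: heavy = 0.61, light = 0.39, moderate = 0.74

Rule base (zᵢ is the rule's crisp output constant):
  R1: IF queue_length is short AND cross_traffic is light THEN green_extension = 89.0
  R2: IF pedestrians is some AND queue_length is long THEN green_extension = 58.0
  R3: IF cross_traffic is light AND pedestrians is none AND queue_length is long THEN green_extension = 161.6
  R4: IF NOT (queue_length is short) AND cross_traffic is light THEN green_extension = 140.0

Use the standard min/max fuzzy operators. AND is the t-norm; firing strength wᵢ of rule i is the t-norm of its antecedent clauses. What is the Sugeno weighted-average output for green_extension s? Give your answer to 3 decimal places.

122.118

R1 (z=89.0): short=0.33, light=0.39; AND[min(a, b)] → w = 0.33
R2 (z=58.0): some=0.16, long=0.39; AND[min(a, b)] → w = 0.16
R3 (z=161.6): light=0.39, none=0.36, long=0.39; AND[min(a, b)] → w = 0.36
R4 (z=140.0): ¬short=1−0.33=0.67, light=0.39; AND[min(a, b)] → w = 0.39
Weighted average = (0.33·89.0 + 0.16·58.0 + 0.36·161.6 + 0.39·140.0) / (0.33 + 0.16 + 0.36 + 0.39)
  = 151.4260 / 1.2400 = 122.118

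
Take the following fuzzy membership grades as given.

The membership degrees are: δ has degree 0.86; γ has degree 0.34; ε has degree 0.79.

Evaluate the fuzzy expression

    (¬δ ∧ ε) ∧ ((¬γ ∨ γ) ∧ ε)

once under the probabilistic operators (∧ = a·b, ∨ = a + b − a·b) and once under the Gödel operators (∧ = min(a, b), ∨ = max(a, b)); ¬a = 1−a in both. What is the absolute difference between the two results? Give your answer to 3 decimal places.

0.072

Under probabilistic:
  ¬δ = 1 − 0.8600 = 0.1400
  ¬δ ∧ ε = a·b on (0.1400, 0.7900) = 0.1106
  ¬γ = 1 − 0.3400 = 0.6600
  ¬γ ∨ γ = a + b − a·b on (0.6600, 0.3400) = 0.7756
  (¬γ ∨ γ) ∧ ε = a·b on (0.7756, 0.7900) = 0.6127
  (¬δ ∧ ε) ∧ ((¬γ ∨ γ) ∧ ε) = a·b on (0.1106, 0.6127) = 0.0678
  → value = 0.0678
Under Gödel:
  ¬δ = 1 − 0.86 = 0.14
  ¬δ ∧ ε = min(a, b) on (0.14, 0.79) = 0.14
  ¬γ = 1 − 0.34 = 0.66
  ¬γ ∨ γ = max(a, b) on (0.66, 0.34) = 0.66
  (¬γ ∨ γ) ∧ ε = min(a, b) on (0.66, 0.79) = 0.66
  (¬δ ∧ ε) ∧ ((¬γ ∨ γ) ∧ ε) = min(a, b) on (0.14, 0.66) = 0.14
  → value = 0.1400
|0.0678 − 0.1400| = 0.072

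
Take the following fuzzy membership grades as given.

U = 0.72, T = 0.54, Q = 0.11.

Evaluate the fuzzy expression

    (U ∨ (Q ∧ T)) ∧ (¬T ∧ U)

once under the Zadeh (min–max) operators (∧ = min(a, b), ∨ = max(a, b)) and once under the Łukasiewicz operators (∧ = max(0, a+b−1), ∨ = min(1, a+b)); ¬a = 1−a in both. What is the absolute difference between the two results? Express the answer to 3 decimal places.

0.460

Under Zadeh (min–max):
  Q ∧ T = min(a, b) on (0.11, 0.54) = 0.11
  U ∨ (Q ∧ T) = max(a, b) on (0.72, 0.11) = 0.72
  ¬T = 1 − 0.54 = 0.46
  ¬T ∧ U = min(a, b) on (0.46, 0.72) = 0.46
  (U ∨ (Q ∧ T)) ∧ (¬T ∧ U) = min(a, b) on (0.72, 0.46) = 0.46
  → value = 0.4600
Under Łukasiewicz:
  Q ∧ T = max(0, a+b−1) on (0.11, 0.54) = 0.00
  U ∨ (Q ∧ T) = min(1, a+b) on (0.72, 0.00) = 0.72
  ¬T = 1 − 0.54 = 0.46
  ¬T ∧ U = max(0, a+b−1) on (0.46, 0.72) = 0.18
  (U ∨ (Q ∧ T)) ∧ (¬T ∧ U) = max(0, a+b−1) on (0.72, 0.18) = 0.00
  → value = 0.0000
|0.4600 − 0.0000| = 0.460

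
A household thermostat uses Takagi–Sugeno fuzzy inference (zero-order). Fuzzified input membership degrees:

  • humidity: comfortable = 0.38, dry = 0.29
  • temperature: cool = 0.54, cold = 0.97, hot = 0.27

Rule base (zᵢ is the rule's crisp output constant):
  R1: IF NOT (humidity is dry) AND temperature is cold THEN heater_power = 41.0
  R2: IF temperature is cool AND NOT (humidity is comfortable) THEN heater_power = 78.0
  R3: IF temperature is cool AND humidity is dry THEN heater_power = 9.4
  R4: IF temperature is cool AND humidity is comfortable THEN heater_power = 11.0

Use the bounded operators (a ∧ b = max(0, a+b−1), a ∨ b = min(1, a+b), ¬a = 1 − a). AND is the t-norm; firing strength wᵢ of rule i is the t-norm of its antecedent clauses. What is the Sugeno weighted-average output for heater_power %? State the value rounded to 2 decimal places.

48.05

R1 (z=41.0): ¬dry=1−0.29=0.71, cold=0.97; AND[max(0, a+b−1)] → w = 0.68
R2 (z=78.0): cool=0.54, ¬comfortable=1−0.38=0.62; AND[max(0, a+b−1)] → w = 0.16
R3 (z=9.4): cool=0.54, dry=0.29; AND[max(0, a+b−1)] → w = 0.00
R4 (z=11.0): cool=0.54, comfortable=0.38; AND[max(0, a+b−1)] → w = 0.00
Weighted average = (0.68·41.0 + 0.16·78.0 + 0.00·9.4 + 0.00·11.0) / (0.68 + 0.16 + 0.00 + 0.00)
  = 40.3600 / 0.8400 = 48.05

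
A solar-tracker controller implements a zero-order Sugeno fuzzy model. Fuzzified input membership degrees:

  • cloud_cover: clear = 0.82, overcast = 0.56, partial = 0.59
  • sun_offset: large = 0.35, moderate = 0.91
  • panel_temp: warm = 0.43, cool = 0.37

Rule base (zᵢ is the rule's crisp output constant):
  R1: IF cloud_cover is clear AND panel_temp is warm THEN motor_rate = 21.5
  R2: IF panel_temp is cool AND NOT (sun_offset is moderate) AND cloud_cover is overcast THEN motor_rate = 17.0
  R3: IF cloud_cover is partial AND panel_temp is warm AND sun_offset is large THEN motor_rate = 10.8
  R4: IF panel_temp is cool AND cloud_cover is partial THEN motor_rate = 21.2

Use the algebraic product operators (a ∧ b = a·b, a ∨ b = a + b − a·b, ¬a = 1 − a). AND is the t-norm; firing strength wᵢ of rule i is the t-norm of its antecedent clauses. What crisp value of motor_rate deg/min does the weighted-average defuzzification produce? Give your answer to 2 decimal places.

19.88

R1 (z=21.5): clear=0.82, warm=0.43; AND[a·b] → w = 0.3526
R2 (z=17.0): cool=0.37, ¬moderate=1−0.91=0.09, overcast=0.56; AND[a·b] → w = 0.0186
R3 (z=10.8): partial=0.59, warm=0.43, large=0.35; AND[a·b] → w = 0.0888
R4 (z=21.2): cool=0.37, partial=0.59; AND[a·b] → w = 0.2183
Weighted average = (0.3526·21.5 + 0.0186·17.0 + 0.0888·10.8 + 0.2183·21.2) / (0.3526 + 0.0186 + 0.0888 + 0.2183)
  = 13.4849 / 0.6783 = 19.88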